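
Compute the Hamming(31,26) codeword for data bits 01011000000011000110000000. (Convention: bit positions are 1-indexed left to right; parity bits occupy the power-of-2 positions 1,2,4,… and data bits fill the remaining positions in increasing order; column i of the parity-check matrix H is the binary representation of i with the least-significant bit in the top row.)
Codeword c = d · G (mod 2), d = 01011000000011000110000000:
  c[0] = d·G[:,0] = (01011000000011000110000000)·(11011010101101010101010101) mod 2 = 0+1+0+1+1+0+0+0+0+0+0+0+0+1+0+0+0+1+0+0+0+0+0+0+0+0 mod 2 = 1
  c[1] = d·G[:,1] = (01011000000011000110000000)·(10110110011011001100110011) mod 2 = 0+0+0+1+0+0+0+0+0+0+0+0+1+1+0+0+0+1+0+0+0+0+0+0+0+0 mod 2 = 0
  c[2] = d·G[:,2] = (01011000000011000110000000)·(10000000000000000000000000) mod 2 = 0+0+0+0+0+0+0+0+0+0+0+0+0+0+0+0+0+0+0+0+0+0+0+0+0+0 mod 2 = 0
  c[3] = d·G[:,3] = (01011000000011000110000000)·(01110001111000111100001111) mod 2 = 0+1+0+1+0+0+0+0+0+0+0+0+0+0+0+0+0+1+0+0+0+0+0+0+0+0 mod 2 = 1
  c[4] = d·G[:,4] = (01011000000011000110000000)·(01000000000000000000000000) mod 2 = 0+1+0+0+0+0+0+0+0+0+0+0+0+0+0+0+0+0+0+0+0+0+0+0+0+0 mod 2 = 1
  c[5] = d·G[:,5] = (01011000000011000110000000)·(00100000000000000000000000) mod 2 = 0+0+0+0+0+0+0+0+0+0+0+0+0+0+0+0+0+0+0+0+0+0+0+0+0+0 mod 2 = 0
  c[6] = d·G[:,6] = (01011000000011000110000000)·(00010000000000000000000000) mod 2 = 0+0+0+1+0+0+0+0+0+0+0+0+0+0+0+0+0+0+0+0+0+0+0+0+0+0 mod 2 = 1
  c[7] = d·G[:,7] = (01011000000011000110000000)·(00001111111000000011111111) mod 2 = 0+0+0+0+1+0+0+0+0+0+0+0+0+0+0+0+0+0+1+0+0+0+0+0+0+0 mod 2 = 0
  c[8] = d·G[:,8] = (01011000000011000110000000)·(00001000000000000000000000) mod 2 = 0+0+0+0+1+0+0+0+0+0+0+0+0+0+0+0+0+0+0+0+0+0+0+0+0+0 mod 2 = 1
  c[9] = d·G[:,9] = (01011000000011000110000000)·(00000100000000000000000000) mod 2 = 0+0+0+0+0+0+0+0+0+0+0+0+0+0+0+0+0+0+0+0+0+0+0+0+0+0 mod 2 = 0
  c[10] = d·G[:,10] = (01011000000011000110000000)·(00000010000000000000000000) mod 2 = 0+0+0+0+0+0+0+0+0+0+0+0+0+0+0+0+0+0+0+0+0+0+0+0+0+0 mod 2 = 0
  c[11] = d·G[:,11] = (01011000000011000110000000)·(00000001000000000000000000) mod 2 = 0+0+0+0+0+0+0+0+0+0+0+0+0+0+0+0+0+0+0+0+0+0+0+0+0+0 mod 2 = 0
  c[12] = d·G[:,12] = (01011000000011000110000000)·(00000000100000000000000000) mod 2 = 0+0+0+0+0+0+0+0+0+0+0+0+0+0+0+0+0+0+0+0+0+0+0+0+0+0 mod 2 = 0
  c[13] = d·G[:,13] = (01011000000011000110000000)·(00000000010000000000000000) mod 2 = 0+0+0+0+0+0+0+0+0+0+0+0+0+0+0+0+0+0+0+0+0+0+0+0+0+0 mod 2 = 0
  c[14] = d·G[:,14] = (01011000000011000110000000)·(00000000001000000000000000) mod 2 = 0+0+0+0+0+0+0+0+0+0+0+0+0+0+0+0+0+0+0+0+0+0+0+0+0+0 mod 2 = 0
  c[15] = d·G[:,15] = (01011000000011000110000000)·(00000000000111111111111111) mod 2 = 0+0+0+0+0+0+0+0+0+0+0+0+1+1+0+0+0+1+1+0+0+0+0+0+0+0 mod 2 = 0
  c[16] = d·G[:,16] = (01011000000011000110000000)·(00000000000100000000000000) mod 2 = 0+0+0+0+0+0+0+0+0+0+0+0+0+0+0+0+0+0+0+0+0+0+0+0+0+0 mod 2 = 0
  c[17] = d·G[:,17] = (01011000000011000110000000)·(00000000000010000000000000) mod 2 = 0+0+0+0+0+0+0+0+0+0+0+0+1+0+0+0+0+0+0+0+0+0+0+0+0+0 mod 2 = 1
  c[18] = d·G[:,18] = (01011000000011000110000000)·(00000000000001000000000000) mod 2 = 0+0+0+0+0+0+0+0+0+0+0+0+0+1+0+0+0+0+0+0+0+0+0+0+0+0 mod 2 = 1
  c[19] = d·G[:,19] = (01011000000011000110000000)·(00000000000000100000000000) mod 2 = 0+0+0+0+0+0+0+0+0+0+0+0+0+0+0+0+0+0+0+0+0+0+0+0+0+0 mod 2 = 0
  c[20] = d·G[:,20] = (01011000000011000110000000)·(00000000000000010000000000) mod 2 = 0+0+0+0+0+0+0+0+0+0+0+0+0+0+0+0+0+0+0+0+0+0+0+0+0+0 mod 2 = 0
  c[21] = d·G[:,21] = (01011000000011000110000000)·(00000000000000001000000000) mod 2 = 0+0+0+0+0+0+0+0+0+0+0+0+0+0+0+0+0+0+0+0+0+0+0+0+0+0 mod 2 = 0
  c[22] = d·G[:,22] = (01011000000011000110000000)·(00000000000000000100000000) mod 2 = 0+0+0+0+0+0+0+0+0+0+0+0+0+0+0+0+0+1+0+0+0+0+0+0+0+0 mod 2 = 1
  c[23] = d·G[:,23] = (01011000000011000110000000)·(00000000000000000010000000) mod 2 = 0+0+0+0+0+0+0+0+0+0+0+0+0+0+0+0+0+0+1+0+0+0+0+0+0+0 mod 2 = 1
  c[24] = d·G[:,24] = (01011000000011000110000000)·(00000000000000000001000000) mod 2 = 0+0+0+0+0+0+0+0+0+0+0+0+0+0+0+0+0+0+0+0+0+0+0+0+0+0 mod 2 = 0
  c[25] = d·G[:,25] = (01011000000011000110000000)·(00000000000000000000100000) mod 2 = 0+0+0+0+0+0+0+0+0+0+0+0+0+0+0+0+0+0+0+0+0+0+0+0+0+0 mod 2 = 0
  c[26] = d·G[:,26] = (01011000000011000110000000)·(00000000000000000000010000) mod 2 = 0+0+0+0+0+0+0+0+0+0+0+0+0+0+0+0+0+0+0+0+0+0+0+0+0+0 mod 2 = 0
  c[27] = d·G[:,27] = (01011000000011000110000000)·(00000000000000000000001000) mod 2 = 0+0+0+0+0+0+0+0+0+0+0+0+0+0+0+0+0+0+0+0+0+0+0+0+0+0 mod 2 = 0
  c[28] = d·G[:,28] = (01011000000011000110000000)·(00000000000000000000000100) mod 2 = 0+0+0+0+0+0+0+0+0+0+0+0+0+0+0+0+0+0+0+0+0+0+0+0+0+0 mod 2 = 0
  c[29] = d·G[:,29] = (01011000000011000110000000)·(00000000000000000000000010) mod 2 = 0+0+0+0+0+0+0+0+0+0+0+0+0+0+0+0+0+0+0+0+0+0+0+0+0+0 mod 2 = 0
  c[30] = d·G[:,30] = (01011000000011000110000000)·(00000000000000000000000001) mod 2 = 0+0+0+0+0+0+0+0+0+0+0+0+0+0+0+0+0+0+0+0+0+0+0+0+0+0 mod 2 = 0
Codeword = 1001101010000000011000110000000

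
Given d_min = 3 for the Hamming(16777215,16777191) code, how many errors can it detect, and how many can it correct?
Detection only: up to d_min − 1 = 2 errors.
Correction: up to ⌊(d_min − 1)/2⌋ = ⌊2/2⌋ = 1 errors.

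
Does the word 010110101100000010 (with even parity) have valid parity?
Sum of all bits: 0+1+0+1+1+0+1+0+1+1+0+0+0+0+0+0+1+0 = 7; 7 mod 2 = 1. Result is 1 → parity error detected.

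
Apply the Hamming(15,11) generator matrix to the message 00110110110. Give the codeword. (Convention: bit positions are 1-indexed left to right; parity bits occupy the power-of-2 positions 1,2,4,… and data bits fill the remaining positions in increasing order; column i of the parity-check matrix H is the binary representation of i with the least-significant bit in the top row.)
Codeword c = d · G (mod 2), d = 00110110110:
  c[0] = d·G[:,0] = (00110110110)·(11011010101) mod 2 = 0+0+0+1+0+0+1+0+1+0+0 mod 2 = 1
  c[1] = d·G[:,1] = (00110110110)·(10110110011) mod 2 = 0+0+1+1+0+1+1+0+0+1+0 mod 2 = 1
  c[2] = d·G[:,2] = (00110110110)·(10000000000) mod 2 = 0+0+0+0+0+0+0+0+0+0+0 mod 2 = 0
  c[3] = d·G[:,3] = (00110110110)·(01110001111) mod 2 = 0+0+1+1+0+0+0+0+1+1+0 mod 2 = 0
  c[4] = d·G[:,4] = (00110110110)·(01000000000) mod 2 = 0+0+0+0+0+0+0+0+0+0+0 mod 2 = 0
  c[5] = d·G[:,5] = (00110110110)·(00100000000) mod 2 = 0+0+1+0+0+0+0+0+0+0+0 mod 2 = 1
  c[6] = d·G[:,6] = (00110110110)·(00010000000) mod 2 = 0+0+0+1+0+0+0+0+0+0+0 mod 2 = 1
  c[7] = d·G[:,7] = (00110110110)·(00001111111) mod 2 = 0+0+0+0+0+1+1+0+1+1+0 mod 2 = 0
  c[8] = d·G[:,8] = (00110110110)·(00001000000) mod 2 = 0+0+0+0+0+0+0+0+0+0+0 mod 2 = 0
  c[9] = d·G[:,9] = (00110110110)·(00000100000) mod 2 = 0+0+0+0+0+1+0+0+0+0+0 mod 2 = 1
  c[10] = d·G[:,10] = (00110110110)·(00000010000) mod 2 = 0+0+0+0+0+0+1+0+0+0+0 mod 2 = 1
  c[11] = d·G[:,11] = (00110110110)·(00000001000) mod 2 = 0+0+0+0+0+0+0+0+0+0+0 mod 2 = 0
  c[12] = d·G[:,12] = (00110110110)·(00000000100) mod 2 = 0+0+0+0+0+0+0+0+1+0+0 mod 2 = 1
  c[13] = d·G[:,13] = (00110110110)·(00000000010) mod 2 = 0+0+0+0+0+0+0+0+0+1+0 mod 2 = 1
  c[14] = d·G[:,14] = (00110110110)·(00000000001) mod 2 = 0+0+0+0+0+0+0+0+0+0+0 mod 2 = 0
Codeword = 110001100110110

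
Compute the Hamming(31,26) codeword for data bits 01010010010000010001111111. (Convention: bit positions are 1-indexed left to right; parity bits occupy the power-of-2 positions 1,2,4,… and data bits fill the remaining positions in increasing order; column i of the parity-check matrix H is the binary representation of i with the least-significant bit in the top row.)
Codeword c = d · G (mod 2), d = 01010010010000010001111111:
  c[0] = d·G[:,0] = (01010010010000010001111111)·(11011010101101010101010101) mod 2 = 0+1+0+1+0+0+1+0+0+0+0+0+0+0+0+1+0+0+0+1+0+1+0+1+0+1 mod 2 = 0
  c[1] = d·G[:,1] = (01010010010000010001111111)·(10110110011011001100110011) mod 2 = 0+0+0+1+0+0+1+0+0+1+0+0+0+0+0+0+0+0+0+0+1+1+0+0+1+1 mod 2 = 1
  c[2] = d·G[:,2] = (01010010010000010001111111)·(10000000000000000000000000) mod 2 = 0+0+0+0+0+0+0+0+0+0+0+0+0+0+0+0+0+0+0+0+0+0+0+0+0+0 mod 2 = 0
  c[3] = d·G[:,3] = (01010010010000010001111111)·(01110001111000111100001111) mod 2 = 0+1+0+1+0+0+0+0+0+1+0+0+0+0+0+1+0+0+0+0+0+0+1+1+1+1 mod 2 = 0
  c[4] = d·G[:,4] = (01010010010000010001111111)·(01000000000000000000000000) mod 2 = 0+1+0+0+0+0+0+0+0+0+0+0+0+0+0+0+0+0+0+0+0+0+0+0+0+0 mod 2 = 1
  c[5] = d·G[:,5] = (01010010010000010001111111)·(00100000000000000000000000) mod 2 = 0+0+0+0+0+0+0+0+0+0+0+0+0+0+0+0+0+0+0+0+0+0+0+0+0+0 mod 2 = 0
  c[6] = d·G[:,6] = (01010010010000010001111111)·(00010000000000000000000000) mod 2 = 0+0+0+1+0+0+0+0+0+0+0+0+0+0+0+0+0+0+0+0+0+0+0+0+0+0 mod 2 = 1
  c[7] = d·G[:,7] = (01010010010000010001111111)·(00001111111000000011111111) mod 2 = 0+0+0+0+0+0+1+0+0+1+0+0+0+0+0+0+0+0+0+1+1+1+1+1+1+1 mod 2 = 1
  c[8] = d·G[:,8] = (01010010010000010001111111)·(00001000000000000000000000) mod 2 = 0+0+0+0+0+0+0+0+0+0+0+0+0+0+0+0+0+0+0+0+0+0+0+0+0+0 mod 2 = 0
  c[9] = d·G[:,9] = (01010010010000010001111111)·(00000100000000000000000000) mod 2 = 0+0+0+0+0+0+0+0+0+0+0+0+0+0+0+0+0+0+0+0+0+0+0+0+0+0 mod 2 = 0
  c[10] = d·G[:,10] = (01010010010000010001111111)·(00000010000000000000000000) mod 2 = 0+0+0+0+0+0+1+0+0+0+0+0+0+0+0+0+0+0+0+0+0+0+0+0+0+0 mod 2 = 1
  c[11] = d·G[:,11] = (01010010010000010001111111)·(00000001000000000000000000) mod 2 = 0+0+0+0+0+0+0+0+0+0+0+0+0+0+0+0+0+0+0+0+0+0+0+0+0+0 mod 2 = 0
  c[12] = d·G[:,12] = (01010010010000010001111111)·(00000000100000000000000000) mod 2 = 0+0+0+0+0+0+0+0+0+0+0+0+0+0+0+0+0+0+0+0+0+0+0+0+0+0 mod 2 = 0
  c[13] = d·G[:,13] = (01010010010000010001111111)·(00000000010000000000000000) mod 2 = 0+0+0+0+0+0+0+0+0+1+0+0+0+0+0+0+0+0+0+0+0+0+0+0+0+0 mod 2 = 1
  c[14] = d·G[:,14] = (01010010010000010001111111)·(00000000001000000000000000) mod 2 = 0+0+0+0+0+0+0+0+0+0+0+0+0+0+0+0+0+0+0+0+0+0+0+0+0+0 mod 2 = 0
  c[15] = d·G[:,15] = (01010010010000010001111111)·(00000000000111111111111111) mod 2 = 0+0+0+0+0+0+0+0+0+0+0+0+0+0+0+1+0+0+0+1+1+1+1+1+1+1 mod 2 = 0
  c[16] = d·G[:,16] = (01010010010000010001111111)·(00000000000100000000000000) mod 2 = 0+0+0+0+0+0+0+0+0+0+0+0+0+0+0+0+0+0+0+0+0+0+0+0+0+0 mod 2 = 0
  c[17] = d·G[:,17] = (01010010010000010001111111)·(00000000000010000000000000) mod 2 = 0+0+0+0+0+0+0+0+0+0+0+0+0+0+0+0+0+0+0+0+0+0+0+0+0+0 mod 2 = 0
  c[18] = d·G[:,18] = (01010010010000010001111111)·(00000000000001000000000000) mod 2 = 0+0+0+0+0+0+0+0+0+0+0+0+0+0+0+0+0+0+0+0+0+0+0+0+0+0 mod 2 = 0
  c[19] = d·G[:,19] = (01010010010000010001111111)·(00000000000000100000000000) mod 2 = 0+0+0+0+0+0+0+0+0+0+0+0+0+0+0+0+0+0+0+0+0+0+0+0+0+0 mod 2 = 0
  c[20] = d·G[:,20] = (01010010010000010001111111)·(00000000000000010000000000) mod 2 = 0+0+0+0+0+0+0+0+0+0+0+0+0+0+0+1+0+0+0+0+0+0+0+0+0+0 mod 2 = 1
  c[21] = d·G[:,21] = (01010010010000010001111111)·(00000000000000001000000000) mod 2 = 0+0+0+0+0+0+0+0+0+0+0+0+0+0+0+0+0+0+0+0+0+0+0+0+0+0 mod 2 = 0
  c[22] = d·G[:,22] = (01010010010000010001111111)·(00000000000000000100000000) mod 2 = 0+0+0+0+0+0+0+0+0+0+0+0+0+0+0+0+0+0+0+0+0+0+0+0+0+0 mod 2 = 0
  c[23] = d·G[:,23] = (01010010010000010001111111)·(00000000000000000010000000) mod 2 = 0+0+0+0+0+0+0+0+0+0+0+0+0+0+0+0+0+0+0+0+0+0+0+0+0+0 mod 2 = 0
  c[24] = d·G[:,24] = (01010010010000010001111111)·(00000000000000000001000000) mod 2 = 0+0+0+0+0+0+0+0+0+0+0+0+0+0+0+0+0+0+0+1+0+0+0+0+0+0 mod 2 = 1
  c[25] = d·G[:,25] = (01010010010000010001111111)·(00000000000000000000100000) mod 2 = 0+0+0+0+0+0+0+0+0+0+0+0+0+0+0+0+0+0+0+0+1+0+0+0+0+0 mod 2 = 1
  c[26] = d·G[:,26] = (01010010010000010001111111)·(00000000000000000000010000) mod 2 = 0+0+0+0+0+0+0+0+0+0+0+0+0+0+0+0+0+0+0+0+0+1+0+0+0+0 mod 2 = 1
  c[27] = d·G[:,27] = (01010010010000010001111111)·(00000000000000000000001000) mod 2 = 0+0+0+0+0+0+0+0+0+0+0+0+0+0+0+0+0+0+0+0+0+0+1+0+0+0 mod 2 = 1
  c[28] = d·G[:,28] = (01010010010000010001111111)·(00000000000000000000000100) mod 2 = 0+0+0+0+0+0+0+0+0+0+0+0+0+0+0+0+0+0+0+0+0+0+0+1+0+0 mod 2 = 1
  c[29] = d·G[:,29] = (01010010010000010001111111)·(00000000000000000000000010) mod 2 = 0+0+0+0+0+0+0+0+0+0+0+0+0+0+0+0+0+0+0+0+0+0+0+0+1+0 mod 2 = 1
  c[30] = d·G[:,30] = (01010010010000010001111111)·(00000000000000000000000001) mod 2 = 0+0+0+0+0+0+0+0+0+0+0+0+0+0+0+0+0+0+0+0+0+0+0+0+0+1 mod 2 = 1
Codeword = 0100101100100100000010001111111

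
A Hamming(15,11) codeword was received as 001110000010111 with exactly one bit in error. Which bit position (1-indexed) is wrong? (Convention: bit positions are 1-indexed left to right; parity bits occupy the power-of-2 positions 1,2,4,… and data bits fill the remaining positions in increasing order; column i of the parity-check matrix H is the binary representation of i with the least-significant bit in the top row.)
Syndrome s = H · r^T (mod 2), r = 001110000010111:
  s[0] = (101010101010101)·(001110000010111) mod 2 = 0+0+1+0+1+0+0+0+0+0+1+0+1+0+1 mod 2 = 1
  s[1] = (011001100110011)·(001110000010111) mod 2 = 0+0+1+0+0+0+0+0+0+0+1+0+0+1+1 mod 2 = 0
  s[2] = (000111100001111)·(001110000010111) mod 2 = 0+0+0+1+1+0+0+0+0+0+0+0+1+1+1 mod 2 = 1
  s[3] = (000000011111111)·(001110000010111) mod 2 = 0+0+0+0+0+0+0+0+0+0+1+0+1+1+1 mod 2 = 0
Syndrome = 1010
Column i of H is the binary representation of i, so the syndrome is the binary index of the flipped bit.
Read s = 1010 with s[0] as LSB: 1·2^0 + 0·2^1 + 1·2^2 + 0·2^3 = 5.
Error is at bit position 5.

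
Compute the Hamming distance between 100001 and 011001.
XOR = 111000, count of 1s = 3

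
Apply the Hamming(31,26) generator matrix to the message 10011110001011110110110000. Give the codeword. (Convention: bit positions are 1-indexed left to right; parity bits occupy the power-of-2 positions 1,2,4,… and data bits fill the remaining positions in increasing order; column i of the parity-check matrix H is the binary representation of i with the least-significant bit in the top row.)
Codeword c = d · G (mod 2), d = 10011110001011110110110000:
  c[0] = d·G[:,0] = (10011110001011110110110000)·(11011010101101010101010101) mod 2 = 1+0+0+1+1+0+1+0+0+0+1+0+0+1+0+1+0+1+0+0+0+1+0+0+0+0 mod 2 = 1
  c[1] = d·G[:,1] = (10011110001011110110110000)·(10110110011011001100110011) mod 2 = 1+0+0+1+0+1+1+0+0+0+1+0+1+1+0+0+0+1+0+0+1+1+0+0+0+0 mod 2 = 0
  c[2] = d·G[:,2] = (10011110001011110110110000)·(10000000000000000000000000) mod 2 = 1+0+0+0+0+0+0+0+0+0+0+0+0+0+0+0+0+0+0+0+0+0+0+0+0+0 mod 2 = 1
  c[3] = d·G[:,3] = (10011110001011110110110000)·(01110001111000111100001111) mod 2 = 0+0+0+1+0+0+0+0+0+0+1+0+0+0+1+1+0+1+0+0+0+0+0+0+0+0 mod 2 = 1
  c[4] = d·G[:,4] = (10011110001011110110110000)·(01000000000000000000000000) mod 2 = 0+0+0+0+0+0+0+0+0+0+0+0+0+0+0+0+0+0+0+0+0+0+0+0+0+0 mod 2 = 0
  c[5] = d·G[:,5] = (10011110001011110110110000)·(00100000000000000000000000) mod 2 = 0+0+0+0+0+0+0+0+0+0+0+0+0+0+0+0+0+0+0+0+0+0+0+0+0+0 mod 2 = 0
  c[6] = d·G[:,6] = (10011110001011110110110000)·(00010000000000000000000000) mod 2 = 0+0+0+1+0+0+0+0+0+0+0+0+0+0+0+0+0+0+0+0+0+0+0+0+0+0 mod 2 = 1
  c[7] = d·G[:,7] = (10011110001011110110110000)·(00001111111000000011111111) mod 2 = 0+0+0+0+1+1+1+0+0+0+1+0+0+0+0+0+0+0+1+0+1+1+0+0+0+0 mod 2 = 1
  c[8] = d·G[:,8] = (10011110001011110110110000)·(00001000000000000000000000) mod 2 = 0+0+0+0+1+0+0+0+0+0+0+0+0+0+0+0+0+0+0+0+0+0+0+0+0+0 mod 2 = 1
  c[9] = d·G[:,9] = (10011110001011110110110000)·(00000100000000000000000000) mod 2 = 0+0+0+0+0+1+0+0+0+0+0+0+0+0+0+0+0+0+0+0+0+0+0+0+0+0 mod 2 = 1
  c[10] = d·G[:,10] = (10011110001011110110110000)·(00000010000000000000000000) mod 2 = 0+0+0+0+0+0+1+0+0+0+0+0+0+0+0+0+0+0+0+0+0+0+0+0+0+0 mod 2 = 1
  c[11] = d·G[:,11] = (10011110001011110110110000)·(00000001000000000000000000) mod 2 = 0+0+0+0+0+0+0+0+0+0+0+0+0+0+0+0+0+0+0+0+0+0+0+0+0+0 mod 2 = 0
  c[12] = d·G[:,12] = (10011110001011110110110000)·(00000000100000000000000000) mod 2 = 0+0+0+0+0+0+0+0+0+0+0+0+0+0+0+0+0+0+0+0+0+0+0+0+0+0 mod 2 = 0
  c[13] = d·G[:,13] = (10011110001011110110110000)·(00000000010000000000000000) mod 2 = 0+0+0+0+0+0+0+0+0+0+0+0+0+0+0+0+0+0+0+0+0+0+0+0+0+0 mod 2 = 0
  c[14] = d·G[:,14] = (10011110001011110110110000)·(00000000001000000000000000) mod 2 = 0+0+0+0+0+0+0+0+0+0+1+0+0+0+0+0+0+0+0+0+0+0+0+0+0+0 mod 2 = 1
  c[15] = d·G[:,15] = (10011110001011110110110000)·(00000000000111111111111111) mod 2 = 0+0+0+0+0+0+0+0+0+0+0+0+1+1+1+1+0+1+1+0+1+1+0+0+0+0 mod 2 = 0
  c[16] = d·G[:,16] = (10011110001011110110110000)·(00000000000100000000000000) mod 2 = 0+0+0+0+0+0+0+0+0+0+0+0+0+0+0+0+0+0+0+0+0+0+0+0+0+0 mod 2 = 0
  c[17] = d·G[:,17] = (10011110001011110110110000)·(00000000000010000000000000) mod 2 = 0+0+0+0+0+0+0+0+0+0+0+0+1+0+0+0+0+0+0+0+0+0+0+0+0+0 mod 2 = 1
  c[18] = d·G[:,18] = (10011110001011110110110000)·(00000000000001000000000000) mod 2 = 0+0+0+0+0+0+0+0+0+0+0+0+0+1+0+0+0+0+0+0+0+0+0+0+0+0 mod 2 = 1
  c[19] = d·G[:,19] = (10011110001011110110110000)·(00000000000000100000000000) mod 2 = 0+0+0+0+0+0+0+0+0+0+0+0+0+0+1+0+0+0+0+0+0+0+0+0+0+0 mod 2 = 1
  c[20] = d·G[:,20] = (10011110001011110110110000)·(00000000000000010000000000) mod 2 = 0+0+0+0+0+0+0+0+0+0+0+0+0+0+0+1+0+0+0+0+0+0+0+0+0+0 mod 2 = 1
  c[21] = d·G[:,21] = (10011110001011110110110000)·(00000000000000001000000000) mod 2 = 0+0+0+0+0+0+0+0+0+0+0+0+0+0+0+0+0+0+0+0+0+0+0+0+0+0 mod 2 = 0
  c[22] = d·G[:,22] = (10011110001011110110110000)·(00000000000000000100000000) mod 2 = 0+0+0+0+0+0+0+0+0+0+0+0+0+0+0+0+0+1+0+0+0+0+0+0+0+0 mod 2 = 1
  c[23] = d·G[:,23] = (10011110001011110110110000)·(00000000000000000010000000) mod 2 = 0+0+0+0+0+0+0+0+0+0+0+0+0+0+0+0+0+0+1+0+0+0+0+0+0+0 mod 2 = 1
  c[24] = d·G[:,24] = (10011110001011110110110000)·(00000000000000000001000000) mod 2 = 0+0+0+0+0+0+0+0+0+0+0+0+0+0+0+0+0+0+0+0+0+0+0+0+0+0 mod 2 = 0
  c[25] = d·G[:,25] = (10011110001011110110110000)·(00000000000000000000100000) mod 2 = 0+0+0+0+0+0+0+0+0+0+0+0+0+0+0+0+0+0+0+0+1+0+0+0+0+0 mod 2 = 1
  c[26] = d·G[:,26] = (10011110001011110110110000)·(00000000000000000000010000) mod 2 = 0+0+0+0+0+0+0+0+0+0+0+0+0+0+0+0+0+0+0+0+0+1+0+0+0+0 mod 2 = 1
  c[27] = d·G[:,27] = (10011110001011110110110000)·(00000000000000000000001000) mod 2 = 0+0+0+0+0+0+0+0+0+0+0+0+0+0+0+0+0+0+0+0+0+0+0+0+0+0 mod 2 = 0
  c[28] = d·G[:,28] = (10011110001011110110110000)·(00000000000000000000000100) mod 2 = 0+0+0+0+0+0+0+0+0+0+0+0+0+0+0+0+0+0+0+0+0+0+0+0+0+0 mod 2 = 0
  c[29] = d·G[:,29] = (10011110001011110110110000)·(00000000000000000000000010) mod 2 = 0+0+0+0+0+0+0+0+0+0+0+0+0+0+0+0+0+0+0+0+0+0+0+0+0+0 mod 2 = 0
  c[30] = d·G[:,30] = (10011110001011110110110000)·(00000000000000000000000001) mod 2 = 0+0+0+0+0+0+0+0+0+0+0+0+0+0+0+0+0+0+0+0+0+0+0+0+0+0 mod 2 = 0
Codeword = 1011001111100010011110110110000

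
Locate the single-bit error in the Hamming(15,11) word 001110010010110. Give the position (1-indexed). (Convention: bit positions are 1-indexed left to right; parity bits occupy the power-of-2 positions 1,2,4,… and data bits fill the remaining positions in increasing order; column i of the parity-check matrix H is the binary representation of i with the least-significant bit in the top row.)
Syndrome s = H · r^T (mod 2), r = 001110010010110:
  s[0] = (101010101010101)·(001110010010110) mod 2 = 0+0+1+0+1+0+0+0+0+0+1+0+1+0+0 mod 2 = 0
  s[1] = (011001100110011)·(001110010010110) mod 2 = 0+0+1+0+0+0+0+0+0+0+1+0+0+1+0 mod 2 = 1
  s[2] = (000111100001111)·(001110010010110) mod 2 = 0+0+0+1+1+0+0+0+0+0+0+0+1+1+0 mod 2 = 0
  s[3] = (000000011111111)·(001110010010110) mod 2 = 0+0+0+0+0+0+0+1+0+0+1+0+1+1+0 mod 2 = 0
Syndrome = 0100
Column i of H is the binary representation of i, so the syndrome is the binary index of the flipped bit.
Read s = 0100 with s[0] as LSB: 0·2^0 + 1·2^1 + 0·2^2 + 0·2^3 = 2.
Error is at bit position 2.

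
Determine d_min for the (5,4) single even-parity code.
d_min = 2 (flipping one data bit also flips the parity bit, so the two closest codewords differ in exactly 2 positions).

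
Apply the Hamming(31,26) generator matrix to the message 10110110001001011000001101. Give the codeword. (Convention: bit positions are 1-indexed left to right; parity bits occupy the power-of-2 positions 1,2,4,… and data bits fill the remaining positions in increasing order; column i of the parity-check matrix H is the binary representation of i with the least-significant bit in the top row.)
Codeword c = d · G (mod 2), d = 10110110001001011000001101:
  c[0] = d·G[:,0] = (10110110001001011000001101)·(11011010101101010101010101) mod 2 = 1+0+0+1+0+0+1+0+0+0+1+0+0+1+0+1+0+0+0+0+0+0+0+1+0+1 mod 2 = 0
  c[1] = d·G[:,1] = (10110110001001011000001101)·(10110110011011001100110011) mod 2 = 1+0+1+1+0+1+1+0+0+0+1+0+0+1+0+0+1+0+0+0+0+0+0+0+0+1 mod 2 = 1
  c[2] = d·G[:,2] = (10110110001001011000001101)·(10000000000000000000000000) mod 2 = 1+0+0+0+0+0+0+0+0+0+0+0+0+0+0+0+0+0+0+0+0+0+0+0+0+0 mod 2 = 1
  c[3] = d·G[:,3] = (10110110001001011000001101)·(01110001111000111100001111) mod 2 = 0+0+1+1+0+0+0+0+0+0+1+0+0+0+0+1+1+0+0+0+0+0+1+1+0+1 mod 2 = 0
  c[4] = d·G[:,4] = (10110110001001011000001101)·(01000000000000000000000000) mod 2 = 0+0+0+0+0+0+0+0+0+0+0+0+0+0+0+0+0+0+0+0+0+0+0+0+0+0 mod 2 = 0
  c[5] = d·G[:,5] = (10110110001001011000001101)·(00100000000000000000000000) mod 2 = 0+0+1+0+0+0+0+0+0+0+0+0+0+0+0+0+0+0+0+0+0+0+0+0+0+0 mod 2 = 1
  c[6] = d·G[:,6] = (10110110001001011000001101)·(00010000000000000000000000) mod 2 = 0+0+0+1+0+0+0+0+0+0+0+0+0+0+0+0+0+0+0+0+0+0+0+0+0+0 mod 2 = 1
  c[7] = d·G[:,7] = (10110110001001011000001101)·(00001111111000000011111111) mod 2 = 0+0+0+0+0+1+1+0+0+0+1+0+0+0+0+0+0+0+0+0+0+0+1+1+0+1 mod 2 = 0
  c[8] = d·G[:,8] = (10110110001001011000001101)·(00001000000000000000000000) mod 2 = 0+0+0+0+0+0+0+0+0+0+0+0+0+0+0+0+0+0+0+0+0+0+0+0+0+0 mod 2 = 0
  c[9] = d·G[:,9] = (10110110001001011000001101)·(00000100000000000000000000) mod 2 = 0+0+0+0+0+1+0+0+0+0+0+0+0+0+0+0+0+0+0+0+0+0+0+0+0+0 mod 2 = 1
  c[10] = d·G[:,10] = (10110110001001011000001101)·(00000010000000000000000000) mod 2 = 0+0+0+0+0+0+1+0+0+0+0+0+0+0+0+0+0+0+0+0+0+0+0+0+0+0 mod 2 = 1
  c[11] = d·G[:,11] = (10110110001001011000001101)·(00000001000000000000000000) mod 2 = 0+0+0+0+0+0+0+0+0+0+0+0+0+0+0+0+0+0+0+0+0+0+0+0+0+0 mod 2 = 0
  c[12] = d·G[:,12] = (10110110001001011000001101)·(00000000100000000000000000) mod 2 = 0+0+0+0+0+0+0+0+0+0+0+0+0+0+0+0+0+0+0+0+0+0+0+0+0+0 mod 2 = 0
  c[13] = d·G[:,13] = (10110110001001011000001101)·(00000000010000000000000000) mod 2 = 0+0+0+0+0+0+0+0+0+0+0+0+0+0+0+0+0+0+0+0+0+0+0+0+0+0 mod 2 = 0
  c[14] = d·G[:,14] = (10110110001001011000001101)·(00000000001000000000000000) mod 2 = 0+0+0+0+0+0+0+0+0+0+1+0+0+0+0+0+0+0+0+0+0+0+0+0+0+0 mod 2 = 1
  c[15] = d·G[:,15] = (10110110001001011000001101)·(00000000000111111111111111) mod 2 = 0+0+0+0+0+0+0+0+0+0+0+0+0+1+0+1+1+0+0+0+0+0+1+1+0+1 mod 2 = 0
  c[16] = d·G[:,16] = (10110110001001011000001101)·(00000000000100000000000000) mod 2 = 0+0+0+0+0+0+0+0+0+0+0+0+0+0+0+0+0+0+0+0+0+0+0+0+0+0 mod 2 = 0
  c[17] = d·G[:,17] = (10110110001001011000001101)·(00000000000010000000000000) mod 2 = 0+0+0+0+0+0+0+0+0+0+0+0+0+0+0+0+0+0+0+0+0+0+0+0+0+0 mod 2 = 0
  c[18] = d·G[:,18] = (10110110001001011000001101)·(00000000000001000000000000) mod 2 = 0+0+0+0+0+0+0+0+0+0+0+0+0+1+0+0+0+0+0+0+0+0+0+0+0+0 mod 2 = 1
  c[19] = d·G[:,19] = (10110110001001011000001101)·(00000000000000100000000000) mod 2 = 0+0+0+0+0+0+0+0+0+0+0+0+0+0+0+0+0+0+0+0+0+0+0+0+0+0 mod 2 = 0
  c[20] = d·G[:,20] = (10110110001001011000001101)·(00000000000000010000000000) mod 2 = 0+0+0+0+0+0+0+0+0+0+0+0+0+0+0+1+0+0+0+0+0+0+0+0+0+0 mod 2 = 1
  c[21] = d·G[:,21] = (10110110001001011000001101)·(00000000000000001000000000) mod 2 = 0+0+0+0+0+0+0+0+0+0+0+0+0+0+0+0+1+0+0+0+0+0+0+0+0+0 mod 2 = 1
  c[22] = d·G[:,22] = (10110110001001011000001101)·(00000000000000000100000000) mod 2 = 0+0+0+0+0+0+0+0+0+0+0+0+0+0+0+0+0+0+0+0+0+0+0+0+0+0 mod 2 = 0
  c[23] = d·G[:,23] = (10110110001001011000001101)·(00000000000000000010000000) mod 2 = 0+0+0+0+0+0+0+0+0+0+0+0+0+0+0+0+0+0+0+0+0+0+0+0+0+0 mod 2 = 0
  c[24] = d·G[:,24] = (10110110001001011000001101)·(00000000000000000001000000) mod 2 = 0+0+0+0+0+0+0+0+0+0+0+0+0+0+0+0+0+0+0+0+0+0+0+0+0+0 mod 2 = 0
  c[25] = d·G[:,25] = (10110110001001011000001101)·(00000000000000000000100000) mod 2 = 0+0+0+0+0+0+0+0+0+0+0+0+0+0+0+0+0+0+0+0+0+0+0+0+0+0 mod 2 = 0
  c[26] = d·G[:,26] = (10110110001001011000001101)·(00000000000000000000010000) mod 2 = 0+0+0+0+0+0+0+0+0+0+0+0+0+0+0+0+0+0+0+0+0+0+0+0+0+0 mod 2 = 0
  c[27] = d·G[:,27] = (10110110001001011000001101)·(00000000000000000000001000) mod 2 = 0+0+0+0+0+0+0+0+0+0+0+0+0+0+0+0+0+0+0+0+0+0+1+0+0+0 mod 2 = 1
  c[28] = d·G[:,28] = (10110110001001011000001101)·(00000000000000000000000100) mod 2 = 0+0+0+0+0+0+0+0+0+0+0+0+0+0+0+0+0+0+0+0+0+0+0+1+0+0 mod 2 = 1
  c[29] = d·G[:,29] = (10110110001001011000001101)·(00000000000000000000000010) mod 2 = 0+0+0+0+0+0+0+0+0+0+0+0+0+0+0+0+0+0+0+0+0+0+0+0+0+0 mod 2 = 0
  c[30] = d·G[:,30] = (10110110001001011000001101)·(00000000000000000000000001) mod 2 = 0+0+0+0+0+0+0+0+0+0+0+0+0+0+0+0+0+0+0+0+0+0+0+0+0+1 mod 2 = 1
Codeword = 0110011001100010001011000001101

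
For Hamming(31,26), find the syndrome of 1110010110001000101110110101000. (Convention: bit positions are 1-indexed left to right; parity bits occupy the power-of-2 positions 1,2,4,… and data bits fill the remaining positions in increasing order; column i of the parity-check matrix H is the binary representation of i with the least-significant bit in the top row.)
Syndrome s = H · r^T (mod 2), r = 1110010110001000101110110101000:
  s[0] = (1010101010101010101010101010101)·(1110010110001000101110110101000) mod 2 = 1+0+1+0+0+0+0+0+1+0+0+0+1+0+0+0+1+0+1+0+1+0+1+0+0+0+0+0+0+0+0 mod 2 = 0
  s[1] = (0110011001100110011001100110011)·(1110010110001000101110110101000) mod 2 = 0+1+1+0+0+1+0+0+0+0+0+0+0+0+0+0+0+0+1+0+0+0+1+0+0+1+0+0+0+0+0 mod 2 = 0
  s[2] = (0001111000011110000111100001111)·(1110010110001000101110110101000) mod 2 = 0+0+0+0+0+1+0+0+0+0+0+0+1+0+0+0+0+0+0+1+1+0+1+0+0+0+0+1+0+0+0 mod 2 = 0
  s[3] = (0000000111111110000000011111111)·(1110010110001000101110110101000) mod 2 = 0+0+0+0+0+0+0+1+1+0+0+0+1+0+0+0+0+0+0+0+0+0+0+1+0+1+0+1+0+0+0 mod 2 = 0
  s[4] = (0000000000000001111111111111111)·(1110010110001000101110110101000) mod 2 = 0+0+0+0+0+0+0+0+0+0+0+0+0+0+0+0+1+0+1+1+1+0+1+1+0+1+0+1+0+0+0 mod 2 = 0
Syndrome = 00000
s = 0: no error detected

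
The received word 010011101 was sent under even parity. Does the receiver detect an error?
Sum of received bits: 0+1+0+0+1+1+1+0+1 = 5; 5 mod 2 = 1. Result is 1 ≠ 0 → error detected.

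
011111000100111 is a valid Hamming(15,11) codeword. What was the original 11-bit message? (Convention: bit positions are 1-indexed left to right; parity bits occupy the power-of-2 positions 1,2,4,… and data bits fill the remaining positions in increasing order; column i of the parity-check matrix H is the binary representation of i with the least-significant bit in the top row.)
Parity bits occupy power-of-2 positions; data bits are at positions {3,5,6,7,9,10,11,12,13,14,15} (1-indexed).
Extract: c[3]=1 c[5]=1 c[6]=1 c[7]=0 c[9]=0 c[10]=1 c[11]=0 c[12]=0 c[13]=1 c[14]=1 c[15]=1
Data = 11100100111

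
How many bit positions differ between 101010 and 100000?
XOR = 001010, count of 1s = 2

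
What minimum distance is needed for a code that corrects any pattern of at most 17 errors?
Correcting t errors requires d_min ≥ 2t + 1 = 2·17 + 1 = 35.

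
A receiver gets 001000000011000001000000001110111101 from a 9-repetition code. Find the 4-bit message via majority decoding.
Split into 9-bit blocks and majority-vote each:
  block 1 = 001000000: 1 ones, 8 zeros → 0
  block 2 = 011000001: 3 ones, 6 zeros → 0
  block 3 = 000000001: 1 ones, 8 zeros → 0
  block 4 = 110111101: 7 ones, 2 zeros → 1
Decoded = 0001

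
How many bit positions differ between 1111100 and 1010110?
XOR = 0101010, count of 1s = 3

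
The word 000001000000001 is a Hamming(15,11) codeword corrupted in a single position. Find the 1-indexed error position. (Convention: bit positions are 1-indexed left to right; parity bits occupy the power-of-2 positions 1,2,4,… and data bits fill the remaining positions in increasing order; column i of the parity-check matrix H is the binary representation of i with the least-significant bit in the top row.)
Syndrome s = H · r^T (mod 2), r = 000001000000001:
  s[0] = (101010101010101)·(000001000000001) mod 2 = 0+0+0+0+0+0+0+0+0+0+0+0+0+0+1 mod 2 = 1
  s[1] = (011001100110011)·(000001000000001) mod 2 = 0+0+0+0+0+1+0+0+0+0+0+0+0+0+1 mod 2 = 0
  s[2] = (000111100001111)·(000001000000001) mod 2 = 0+0+0+0+0+1+0+0+0+0+0+0+0+0+1 mod 2 = 0
  s[3] = (000000011111111)·(000001000000001) mod 2 = 0+0+0+0+0+0+0+0+0+0+0+0+0+0+1 mod 2 = 1
Syndrome = 1001
Column i of H is the binary representation of i, so the syndrome is the binary index of the flipped bit.
Read s = 1001 with s[0] as LSB: 1·2^0 + 0·2^1 + 0·2^2 + 1·2^3 = 9.
Error is at bit position 9.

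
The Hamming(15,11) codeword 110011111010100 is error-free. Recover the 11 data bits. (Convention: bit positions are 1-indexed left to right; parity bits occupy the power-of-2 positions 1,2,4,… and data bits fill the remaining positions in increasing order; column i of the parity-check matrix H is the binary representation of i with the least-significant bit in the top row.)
Parity bits occupy power-of-2 positions; data bits are at positions {3,5,6,7,9,10,11,12,13,14,15} (1-indexed).
Extract: c[3]=0 c[5]=1 c[6]=1 c[7]=1 c[9]=1 c[10]=0 c[11]=1 c[12]=0 c[13]=1 c[14]=0 c[15]=0
Data = 01111010100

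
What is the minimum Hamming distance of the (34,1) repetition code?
d_min = 34 (the only two codewords are 0…0 and 1…1, differing in all 34 positions).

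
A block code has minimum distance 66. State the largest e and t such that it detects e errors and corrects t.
(a) Detection requires d_min ≥ e+1, so e ≤ d_min − 1 = 65.
(b) Correction requires d_min ≥ 2t+1, so t ≤ ⌊(d_min − 1)/2⌋ = ⌊65/2⌋ = 32.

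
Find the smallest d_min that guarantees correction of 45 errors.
Correcting t errors requires d_min ≥ 2t + 1 = 2·45 + 1 = 91.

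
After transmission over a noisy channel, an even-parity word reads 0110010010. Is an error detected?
Sum of received bits: 0+1+1+0+0+1+0+0+1+0 = 4; 4 mod 2 = 0. Result is 0 → no error detected.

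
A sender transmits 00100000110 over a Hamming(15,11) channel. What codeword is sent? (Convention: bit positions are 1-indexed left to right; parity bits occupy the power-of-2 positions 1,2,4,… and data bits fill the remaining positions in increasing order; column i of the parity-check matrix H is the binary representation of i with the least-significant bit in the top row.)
Codeword c = d · G (mod 2), d = 00100000110:
  c[0] = d·G[:,0] = (00100000110)·(11011010101) mod 2 = 0+0+0+0+0+0+0+0+1+0+0 mod 2 = 1
  c[1] = d·G[:,1] = (00100000110)·(10110110011) mod 2 = 0+0+1+0+0+0+0+0+0+1+0 mod 2 = 0
  c[2] = d·G[:,2] = (00100000110)·(10000000000) mod 2 = 0+0+0+0+0+0+0+0+0+0+0 mod 2 = 0
  c[3] = d·G[:,3] = (00100000110)·(01110001111) mod 2 = 0+0+1+0+0+0+0+0+1+1+0 mod 2 = 1
  c[4] = d·G[:,4] = (00100000110)·(01000000000) mod 2 = 0+0+0+0+0+0+0+0+0+0+0 mod 2 = 0
  c[5] = d·G[:,5] = (00100000110)·(00100000000) mod 2 = 0+0+1+0+0+0+0+0+0+0+0 mod 2 = 1
  c[6] = d·G[:,6] = (00100000110)·(00010000000) mod 2 = 0+0+0+0+0+0+0+0+0+0+0 mod 2 = 0
  c[7] = d·G[:,7] = (00100000110)·(00001111111) mod 2 = 0+0+0+0+0+0+0+0+1+1+0 mod 2 = 0
  c[8] = d·G[:,8] = (00100000110)·(00001000000) mod 2 = 0+0+0+0+0+0+0+0+0+0+0 mod 2 = 0
  c[9] = d·G[:,9] = (00100000110)·(00000100000) mod 2 = 0+0+0+0+0+0+0+0+0+0+0 mod 2 = 0
  c[10] = d·G[:,10] = (00100000110)·(00000010000) mod 2 = 0+0+0+0+0+0+0+0+0+0+0 mod 2 = 0
  c[11] = d·G[:,11] = (00100000110)·(00000001000) mod 2 = 0+0+0+0+0+0+0+0+0+0+0 mod 2 = 0
  c[12] = d·G[:,12] = (00100000110)·(00000000100) mod 2 = 0+0+0+0+0+0+0+0+1+0+0 mod 2 = 1
  c[13] = d·G[:,13] = (00100000110)·(00000000010) mod 2 = 0+0+0+0+0+0+0+0+0+1+0 mod 2 = 1
  c[14] = d·G[:,14] = (00100000110)·(00000000001) mod 2 = 0+0+0+0+0+0+0+0+0+0+0 mod 2 = 0
Codeword = 100101000000110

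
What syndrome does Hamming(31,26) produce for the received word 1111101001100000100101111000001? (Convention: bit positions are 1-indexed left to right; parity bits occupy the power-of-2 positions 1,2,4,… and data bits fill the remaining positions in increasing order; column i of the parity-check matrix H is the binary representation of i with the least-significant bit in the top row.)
Syndrome s = H · r^T (mod 2), r = 1111101001100000100101111000001:
  s[0] = (1010101010101010101010101010101)·(1111101001100000100101111000001) mod 2 = 1+0+1+0+1+0+1+0+0+0+1+0+0+0+0+0+1+0+0+0+0+0+1+0+1+0+0+0+0+0+1 mod 2 = 1
  s[1] = (0110011001100110011001100110011)·(1111101001100000100101111000001) mod 2 = 0+1+1+0+0+0+1+0+0+1+1+0+0+0+0+0+0+0+0+0+0+1+1+0+0+0+0+0+0+0+1 mod 2 = 0
  s[2] = (0001111000011110000111100001111)·(1111101001100000100101111000001) mod 2 = 0+0+0+1+1+0+1+0+0+0+0+0+0+0+0+0+0+0+0+1+0+1+1+0+0+0+0+0+0+0+1 mod 2 = 1
  s[3] = (0000000111111110000000011111111)·(1111101001100000100101111000001) mod 2 = 0+0+0+0+0+0+0+0+0+1+1+0+0+0+0+0+0+0+0+0+0+0+0+1+1+0+0+0+0+0+1 mod 2 = 1
  s[4] = (0000000000000001111111111111111)·(1111101001100000100101111000001) mod 2 = 0+0+0+0+0+0+0+0+0+0+0+0+0+0+0+0+1+0+0+1+0+1+1+1+1+0+0+0+0+0+1 mod 2 = 1
Syndrome = 10111
Non-zero syndrome: error at position 29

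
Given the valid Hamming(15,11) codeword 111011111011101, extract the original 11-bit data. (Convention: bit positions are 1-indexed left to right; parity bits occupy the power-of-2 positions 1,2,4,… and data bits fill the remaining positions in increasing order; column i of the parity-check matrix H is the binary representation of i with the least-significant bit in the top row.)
Parity bits occupy power-of-2 positions; data bits are at positions {3,5,6,7,9,10,11,12,13,14,15} (1-indexed).
Extract: c[3]=1 c[5]=1 c[6]=1 c[7]=1 c[9]=1 c[10]=0 c[11]=1 c[12]=1 c[13]=1 c[14]=0 c[15]=1
Data = 11111011101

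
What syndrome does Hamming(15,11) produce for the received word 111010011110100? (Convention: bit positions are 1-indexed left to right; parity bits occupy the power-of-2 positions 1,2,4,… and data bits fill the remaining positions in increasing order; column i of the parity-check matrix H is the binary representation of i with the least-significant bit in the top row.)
Syndrome s = H · r^T (mod 2), r = 111010011110100:
  s[0] = (101010101010101)·(111010011110100) mod 2 = 1+0+1+0+1+0+0+0+1+0+1+0+1+0+0 mod 2 = 0
  s[1] = (011001100110011)·(111010011110100) mod 2 = 0+1+1+0+0+0+0+0+0+1+1+0+0+0+0 mod 2 = 0
  s[2] = (000111100001111)·(111010011110100) mod 2 = 0+0+0+0+1+0+0+0+0+0+0+0+1+0+0 mod 2 = 0
  s[3] = (000000011111111)·(111010011110100) mod 2 = 0+0+0+0+0+0+0+1+1+1+1+0+1+0+0 mod 2 = 1
Syndrome = 0001
Non-zero syndrome: error at position 8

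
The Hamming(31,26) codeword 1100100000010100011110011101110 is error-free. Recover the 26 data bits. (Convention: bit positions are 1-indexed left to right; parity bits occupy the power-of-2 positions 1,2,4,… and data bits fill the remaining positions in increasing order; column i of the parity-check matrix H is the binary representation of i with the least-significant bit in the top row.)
Parity bits occupy power-of-2 positions; data bits are at positions {3,5,6,7,9,10,11,12,13,14,15,17,18,19,20,21,22,23,24,25,26,27,28,29,30,31} (1-indexed).
Extract: c[3]=0 c[5]=1 c[6]=0 c[7]=0 c[9]=0 c[10]=0 c[11]=0 c[12]=1 c[13]=0 c[14]=1 c[15]=0 c[17]=0 c[18]=1 c[19]=1 c[20]=1 c[21]=1 c[22]=0 c[23]=0 c[24]=1 c[25]=1 c[26]=1 c[27]=0 c[28]=1 c[29]=1 c[30]=1 c[31]=0
Data = 01000001010011110011101110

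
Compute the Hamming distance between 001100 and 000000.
XOR = 001100, count of 1s = 2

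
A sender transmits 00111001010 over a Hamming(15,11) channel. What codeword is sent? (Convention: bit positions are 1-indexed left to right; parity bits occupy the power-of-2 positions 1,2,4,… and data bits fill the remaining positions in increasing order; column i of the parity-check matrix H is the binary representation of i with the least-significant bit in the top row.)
Codeword c = d · G (mod 2), d = 00111001010:
  c[0] = d·G[:,0] = (00111001010)·(11011010101) mod 2 = 0+0+0+1+1+0+0+0+0+0+0 mod 2 = 0
  c[1] = d·G[:,1] = (00111001010)·(10110110011) mod 2 = 0+0+1+1+0+0+0+0+0+1+0 mod 2 = 1
  c[2] = d·G[:,2] = (00111001010)·(10000000000) mod 2 = 0+0+0+0+0+0+0+0+0+0+0 mod 2 = 0
  c[3] = d·G[:,3] = (00111001010)·(01110001111) mod 2 = 0+0+1+1+0+0+0+1+0+1+0 mod 2 = 0
  c[4] = d·G[:,4] = (00111001010)·(01000000000) mod 2 = 0+0+0+0+0+0+0+0+0+0+0 mod 2 = 0
  c[5] = d·G[:,5] = (00111001010)·(00100000000) mod 2 = 0+0+1+0+0+0+0+0+0+0+0 mod 2 = 1
  c[6] = d·G[:,6] = (00111001010)·(00010000000) mod 2 = 0+0+0+1+0+0+0+0+0+0+0 mod 2 = 1
  c[7] = d·G[:,7] = (00111001010)·(00001111111) mod 2 = 0+0+0+0+1+0+0+1+0+1+0 mod 2 = 1
  c[8] = d·G[:,8] = (00111001010)·(00001000000) mod 2 = 0+0+0+0+1+0+0+0+0+0+0 mod 2 = 1
  c[9] = d·G[:,9] = (00111001010)·(00000100000) mod 2 = 0+0+0+0+0+0+0+0+0+0+0 mod 2 = 0
  c[10] = d·G[:,10] = (00111001010)·(00000010000) mod 2 = 0+0+0+0+0+0+0+0+0+0+0 mod 2 = 0
  c[11] = d·G[:,11] = (00111001010)·(00000001000) mod 2 = 0+0+0+0+0+0+0+1+0+0+0 mod 2 = 1
  c[12] = d·G[:,12] = (00111001010)·(00000000100) mod 2 = 0+0+0+0+0+0+0+0+0+0+0 mod 2 = 0
  c[13] = d·G[:,13] = (00111001010)·(00000000010) mod 2 = 0+0+0+0+0+0+0+0+0+1+0 mod 2 = 1
  c[14] = d·G[:,14] = (00111001010)·(00000000001) mod 2 = 0+0+0+0+0+0+0+0+0+0+0 mod 2 = 0
Codeword = 010001111001010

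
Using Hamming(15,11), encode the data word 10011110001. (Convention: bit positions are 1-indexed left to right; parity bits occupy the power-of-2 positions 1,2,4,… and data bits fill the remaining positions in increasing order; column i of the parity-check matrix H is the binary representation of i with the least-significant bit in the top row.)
Codeword c = d · G (mod 2), d = 10011110001:
  c[0] = d·G[:,0] = (10011110001)·(11011010101) mod 2 = 1+0+0+1+1+0+1+0+0+0+1 mod 2 = 1
  c[1] = d·G[:,1] = (10011110001)·(10110110011) mod 2 = 1+0+0+1+0+1+1+0+0+0+1 mod 2 = 1
  c[2] = d·G[:,2] = (10011110001)·(10000000000) mod 2 = 1+0+0+0+0+0+0+0+0+0+0 mod 2 = 1
  c[3] = d·G[:,3] = (10011110001)·(01110001111) mod 2 = 0+0+0+1+0+0+0+0+0+0+1 mod 2 = 0
  c[4] = d·G[:,4] = (10011110001)·(01000000000) mod 2 = 0+0+0+0+0+0+0+0+0+0+0 mod 2 = 0
  c[5] = d·G[:,5] = (10011110001)·(00100000000) mod 2 = 0+0+0+0+0+0+0+0+0+0+0 mod 2 = 0
  c[6] = d·G[:,6] = (10011110001)·(00010000000) mod 2 = 0+0+0+1+0+0+0+0+0+0+0 mod 2 = 1
  c[7] = d·G[:,7] = (10011110001)·(00001111111) mod 2 = 0+0+0+0+1+1+1+0+0+0+1 mod 2 = 0
  c[8] = d·G[:,8] = (10011110001)·(00001000000) mod 2 = 0+0+0+0+1+0+0+0+0+0+0 mod 2 = 1
  c[9] = d·G[:,9] = (10011110001)·(00000100000) mod 2 = 0+0+0+0+0+1+0+0+0+0+0 mod 2 = 1
  c[10] = d·G[:,10] = (10011110001)·(00000010000) mod 2 = 0+0+0+0+0+0+1+0+0+0+0 mod 2 = 1
  c[11] = d·G[:,11] = (10011110001)·(00000001000) mod 2 = 0+0+0+0+0+0+0+0+0+0+0 mod 2 = 0
  c[12] = d·G[:,12] = (10011110001)·(00000000100) mod 2 = 0+0+0+0+0+0+0+0+0+0+0 mod 2 = 0
  c[13] = d·G[:,13] = (10011110001)·(00000000010) mod 2 = 0+0+0+0+0+0+0+0+0+0+0 mod 2 = 0
  c[14] = d·G[:,14] = (10011110001)·(00000000001) mod 2 = 0+0+0+0+0+0+0+0+0+0+1 mod 2 = 1
Codeword = 111000101110001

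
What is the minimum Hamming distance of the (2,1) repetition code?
d_min = 2 (the only two codewords are 0…0 and 1…1, differing in all 2 positions).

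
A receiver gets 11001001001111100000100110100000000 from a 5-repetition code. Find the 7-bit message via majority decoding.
Split into 5-bit blocks and majority-vote each:
  block 1 = 11001: 3 ones, 2 zeros → 1
  block 2 = 00100: 1 ones, 4 zeros → 0
  block 3 = 11111: 5 ones, 0 zeros → 1
  block 4 = 00000: 0 ones, 5 zeros → 0
  block 5 = 10011: 3 ones, 2 zeros → 1
  block 6 = 01000: 1 ones, 4 zeros → 0
  block 7 = 00000: 0 ones, 5 zeros → 0
Decoded = 1010100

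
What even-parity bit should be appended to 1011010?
Sum of data bits: 1+0+1+1+0+1+0 = 4.
4 mod 2 = 0, so parity bit = 0.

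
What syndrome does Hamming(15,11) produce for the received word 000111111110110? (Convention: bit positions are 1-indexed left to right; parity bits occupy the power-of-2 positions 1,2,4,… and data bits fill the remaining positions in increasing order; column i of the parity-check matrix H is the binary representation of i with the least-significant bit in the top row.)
Syndrome s = H · r^T (mod 2), r = 000111111110110:
  s[0] = (101010101010101)·(000111111110110) mod 2 = 0+0+0+0+1+0+1+0+1+0+1+0+1+0+0 mod 2 = 1
  s[1] = (011001100110011)·(000111111110110) mod 2 = 0+0+0+0+0+1+1+0+0+1+1+0+0+1+0 mod 2 = 1
  s[2] = (000111100001111)·(000111111110110) mod 2 = 0+0+0+1+1+1+1+0+0+0+0+0+1+1+0 mod 2 = 0
  s[3] = (000000011111111)·(000111111110110) mod 2 = 0+0+0+0+0+0+0+1+1+1+1+0+1+1+0 mod 2 = 0
Syndrome = 1100
Non-zero syndrome: error at position 3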